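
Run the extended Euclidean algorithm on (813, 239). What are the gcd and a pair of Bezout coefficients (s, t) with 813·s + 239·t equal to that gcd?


Euclidean algorithm on (813, 239) — divide until remainder is 0:
  813 = 3 · 239 + 96
  239 = 2 · 96 + 47
  96 = 2 · 47 + 2
  47 = 23 · 2 + 1
  2 = 2 · 1 + 0
gcd(813, 239) = 1.
Track Bezout coefficients alongside the remainders: start with r₀ = 813 = a·1 + b·0 (s = 1, t = 0) and r₁ = 239 = a·0 + b·1 (s = 0, t = 1); each new remainder r_{k+1} = r_{k-1} − q_k·r_k inherits s_{k+1} = s_{k-1} − q_k·s_k, t_{k+1} = t_{k-1} − q_k·t_k, so r_k = a·s_k + b·t_k at every step:
  q = 3: r = 96, s = 1 − 3·0 = 1, t = 0 − 3·1 = -3  (check: 813·1 + 239·(-3) = 96)
  q = 2: r = 47, s = 0 − 2·1 = -2, t = 1 − 2·(-3) = 7  (check: 813·(-2) + 239·7 = 47)
  q = 2: r = 2, s = 1 − 2·(-2) = 5, t = -3 − 2·7 = -17  (check: 813·5 + 239·(-17) = 2)
  q = 23: r = 1, s = -2 − 23·5 = -117, t = 7 − 23·(-17) = 398  (check: 813·(-117) + 239·398 = 1)
The row with r = 1 (the gcd) gives the Bezout coefficients s = -117, t = 398.
Result: 813 · (-117) + 239 · (398) = 1.

gcd(813, 239) = 1; s = -117, t = 398 (check: 813·(-117) + 239·398 = 1).


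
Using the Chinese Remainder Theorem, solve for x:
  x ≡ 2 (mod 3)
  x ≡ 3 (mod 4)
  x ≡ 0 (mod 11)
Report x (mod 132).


Moduli 3, 4, 11 are pairwise coprime; by CRT there is a unique solution modulo M = 3 · 4 · 11 = 132.
Solve pairwise, accumulating the modulus:
  Start with x ≡ 2 (mod 3).
  Combine with x ≡ 3 (mod 4): since gcd(3, 4) = 1, we get a unique residue mod 12.
    Write x = 2 + 3·t and substitute into x ≡ 3 (mod 4): 3·t ≡ 3 − 2 = 1 (mod 4).
    The inverse of 3 mod 4 is 3 (since 3·3 = 9 = 2·4 + 1), so t ≡ 3·1 = 3 ≡ 3 (mod 4).
    Then x = 2 + 3·3 = 11, valid modulo lcm(3, 4) = 12: x ≡ 11 (mod 12).
  Combine with x ≡ 0 (mod 11): since gcd(12, 11) = 1, we get a unique residue mod 132.
    Write x = 11 + 12·t and substitute into x ≡ 0 (mod 11): 12·t ≡ 0 − 11 = -11 (mod 11).
    Reduce coefficients mod 11: 1·t ≡ 0 (mod 11).
    So t ≡ 0 (mod 11).
    Then x = 11 + 12·0 = 11, valid modulo lcm(12, 11) = 132: x ≡ 11 (mod 132).
Verify: 11 mod 3 = 2 ✓, 11 mod 4 = 3 ✓, 11 mod 11 = 0 ✓.

x ≡ 11 (mod 132).


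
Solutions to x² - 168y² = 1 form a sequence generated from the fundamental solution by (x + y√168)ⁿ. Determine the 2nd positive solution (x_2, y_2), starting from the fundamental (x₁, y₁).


Step 1: Find the fundamental solution (x₁, y₁) of x² - 168y² = 1.
  Expand √168 as a continued fraction. a₀ = ⌊√168⌋ = 12; iterate m_{k+1} = d_k·a_k − m_k, d_{k+1} = (168 − m_{k+1}²)/d_k, a_{k+1} = ⌊(a₀ + m_{k+1})/d_{k+1}⌋ (starting m₀ = 0, d₀ = 1), with convergents p_k = a_k·p_{k-1} + p_{k-2}, q_k = a_k·q_{k-1} + q_{k-2} (p₋₁ = 1, q₋₁ = 0):
  k = 0: a₀ = 12; p₀/q₀ = 12/1; p₀² − 168·q₀² = 144 − 168 = -24.
  k = 1: m = 12, d = 24, a = ⌊(12 + 12)/24⌋ = 1; p/q = (1·12 + 1)/(1·1 + 0) = 13/1; p² − 168·q² = 169 − 168 = 1.
  The first convergent with p² − 168·q² = 1 gives the fundamental solution (x₁, y₁) = (13, 1).
Step 2: Apply the recurrence (x_{n+1}, y_{n+1}) = (x₁x_n + 168y₁y_n, x₁y_n + y₁x_n) repeatedly.
  From (x_1, y_1) = (13, 1): x_2 = 13·13 + 168·1·1 = 337; y_2 = 13·1 + 1·13 = 26.
Step 3: Verify x_2² - 168·y_2² = 113569 - 113568 = 1 (should be 1). ✓

(x_1, y_1) = (13, 1); (x_2, y_2) = (337, 26).


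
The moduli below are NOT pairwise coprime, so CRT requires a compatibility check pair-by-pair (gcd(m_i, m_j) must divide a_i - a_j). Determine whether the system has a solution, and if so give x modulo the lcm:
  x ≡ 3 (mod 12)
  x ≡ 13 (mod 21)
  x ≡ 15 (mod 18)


Moduli 12, 21, 18 are not pairwise coprime, so CRT works modulo lcm(m_i) when all pairwise compatibility conditions hold.
Pairwise compatibility: gcd(m_i, m_j) must divide a_i - a_j for every pair.
Merge one congruence at a time:
  Start: x ≡ 3 (mod 12).
  Combine with x ≡ 13 (mod 21): gcd(12, 21) = 3, and 13 - 3 = 10 is NOT divisible by 3.
    ⇒ system is inconsistent (no integer solution).

No solution (the system is inconsistent).


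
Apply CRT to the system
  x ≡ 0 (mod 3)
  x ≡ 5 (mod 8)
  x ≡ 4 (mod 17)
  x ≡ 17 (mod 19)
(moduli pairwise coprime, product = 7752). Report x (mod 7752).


Product of moduli M = 3 · 8 · 17 · 19 = 7752.
Merge one congruence at a time:
  Start: x ≡ 0 (mod 3).
  Combine with x ≡ 5 (mod 8); new modulus lcm = 24.
    Write x = 0 + 3·t and substitute into x ≡ 5 (mod 8): 3·t ≡ 5 − 0 = 5 (mod 8).
    The inverse of 3 mod 8 is 3 (since 3·3 = 9 = 1·8 + 1), so t ≡ 3·5 = 15 ≡ 7 (mod 8).
    Then x = 0 + 3·7 = 21, valid modulo lcm(3, 8) = 24: x ≡ 21 (mod 24).
  Combine with x ≡ 4 (mod 17); new modulus lcm = 408.
    Write x = 21 + 24·t and substitute into x ≡ 4 (mod 17): 24·t ≡ 4 − 21 = -17 (mod 17).
    Reduce coefficients mod 17: 7·t ≡ 0 (mod 17).
    The inverse of 7 mod 17 is 5 (since 7·5 = 35 = 2·17 + 1), so t ≡ 5·0 = 0 ≡ 0 (mod 17).
    Then x = 21 + 24·0 = 21, valid modulo lcm(24, 17) = 408: x ≡ 21 (mod 408).
  Combine with x ≡ 17 (mod 19); new modulus lcm = 7752.
    Write x = 21 + 408·t and substitute into x ≡ 17 (mod 19): 408·t ≡ 17 − 21 = -4 (mod 19).
    Reduce coefficients mod 19: 9·t ≡ 15 (mod 19).
    The inverse of 9 mod 19 is 17 (since 9·17 = 153 = 8·19 + 1), so t ≡ 17·15 = 255 ≡ 8 (mod 19).
    Then x = 21 + 408·8 = 3285, valid modulo lcm(408, 19) = 7752: x ≡ 3285 (mod 7752).
Verify against each original: 3285 mod 3 = 0, 3285 mod 8 = 5, 3285 mod 17 = 4, 3285 mod 19 = 17.

x ≡ 3285 (mod 7752).


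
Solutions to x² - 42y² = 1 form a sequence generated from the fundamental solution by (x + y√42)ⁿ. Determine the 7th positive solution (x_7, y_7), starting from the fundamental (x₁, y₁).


Step 1: Find the fundamental solution (x₁, y₁) of x² - 42y² = 1.
  Expand √42 as a continued fraction. a₀ = ⌊√42⌋ = 6; iterate m_{k+1} = d_k·a_k − m_k, d_{k+1} = (42 − m_{k+1}²)/d_k, a_{k+1} = ⌊(a₀ + m_{k+1})/d_{k+1}⌋ (starting m₀ = 0, d₀ = 1), with convergents p_k = a_k·p_{k-1} + p_{k-2}, q_k = a_k·q_{k-1} + q_{k-2} (p₋₁ = 1, q₋₁ = 0):
  k = 0: a₀ = 6; p₀/q₀ = 6/1; p₀² − 42·q₀² = 36 − 42 = -6.
  k = 1: m = 6, d = 6, a = ⌊(6 + 6)/6⌋ = 2; p/q = (2·6 + 1)/(2·1 + 0) = 13/2; p² − 42·q² = 169 − 168 = 1.
  The first convergent with p² − 42·q² = 1 gives the fundamental solution (x₁, y₁) = (13, 2).
Step 2: Apply the recurrence (x_{n+1}, y_{n+1}) = (x₁x_n + 42y₁y_n, x₁y_n + y₁x_n) repeatedly.
  From (x_1, y_1) = (13, 2): x_2 = 13·13 + 42·2·2 = 337; y_2 = 13·2 + 2·13 = 52.
  From (x_2, y_2) = (337, 52): x_3 = 13·337 + 42·2·52 = 8749; y_3 = 13·52 + 2·337 = 1350.
  From (x_3, y_3) = (8749, 1350): x_4 = 13·8749 + 42·2·1350 = 227137; y_4 = 13·1350 + 2·8749 = 35048.
  From (x_4, y_4) = (227137, 35048): x_5 = 13·227137 + 42·2·35048 = 5896813; y_5 = 13·35048 + 2·227137 = 909898.
  From (x_5, y_5) = (5896813, 909898): x_6 = 13·5896813 + 42·2·909898 = 153090001; y_6 = 13·909898 + 2·5896813 = 23622300.
  From (x_6, y_6) = (153090001, 23622300): x_7 = 13·153090001 + 42·2·23622300 = 3974443213; y_7 = 13·23622300 + 2·153090001 = 613269902.
Step 3: Verify x_7² - 42·y_7² = 15796198853361763369 - 15796198853361763368 = 1 (should be 1). ✓

(x_1, y_1) = (13, 2); (x_7, y_7) = (3974443213, 613269902).


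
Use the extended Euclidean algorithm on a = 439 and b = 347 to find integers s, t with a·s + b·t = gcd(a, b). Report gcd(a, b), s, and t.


Euclidean algorithm on (439, 347) — divide until remainder is 0:
  439 = 1 · 347 + 92
  347 = 3 · 92 + 71
  92 = 1 · 71 + 21
  71 = 3 · 21 + 8
  21 = 2 · 8 + 5
  8 = 1 · 5 + 3
  5 = 1 · 3 + 2
  3 = 1 · 2 + 1
  2 = 2 · 1 + 0
gcd(439, 347) = 1.
Track Bezout coefficients alongside the remainders: start with r₀ = 439 = a·1 + b·0 (s = 1, t = 0) and r₁ = 347 = a·0 + b·1 (s = 0, t = 1); each new remainder r_{k+1} = r_{k-1} − q_k·r_k inherits s_{k+1} = s_{k-1} − q_k·s_k, t_{k+1} = t_{k-1} − q_k·t_k, so r_k = a·s_k + b·t_k at every step:
  q = 1: r = 92, s = 1 − 1·0 = 1, t = 0 − 1·1 = -1  (check: 439·1 + 347·(-1) = 92)
  q = 3: r = 71, s = 0 − 3·1 = -3, t = 1 − 3·(-1) = 4  (check: 439·(-3) + 347·4 = 71)
  q = 1: r = 21, s = 1 − 1·(-3) = 4, t = -1 − 1·4 = -5  (check: 439·4 + 347·(-5) = 21)
  q = 3: r = 8, s = -3 − 3·4 = -15, t = 4 − 3·(-5) = 19  (check: 439·(-15) + 347·19 = 8)
  q = 2: r = 5, s = 4 − 2·(-15) = 34, t = -5 − 2·19 = -43  (check: 439·34 + 347·(-43) = 5)
  q = 1: r = 3, s = -15 − 1·34 = -49, t = 19 − 1·(-43) = 62  (check: 439·(-49) + 347·62 = 3)
  q = 1: r = 2, s = 34 − 1·(-49) = 83, t = -43 − 1·62 = -105  (check: 439·83 + 347·(-105) = 2)
  q = 1: r = 1, s = -49 − 1·83 = -132, t = 62 − 1·(-105) = 167  (check: 439·(-132) + 347·167 = 1)
The row with r = 1 (the gcd) gives the Bezout coefficients s = -132, t = 167.
Result: 439 · (-132) + 347 · (167) = 1.

gcd(439, 347) = 1; s = -132, t = 167 (check: 439·(-132) + 347·167 = 1).


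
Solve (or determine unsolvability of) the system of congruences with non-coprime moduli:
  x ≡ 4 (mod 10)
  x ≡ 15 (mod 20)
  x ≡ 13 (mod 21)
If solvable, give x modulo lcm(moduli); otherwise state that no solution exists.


Moduli 10, 20, 21 are not pairwise coprime, so CRT works modulo lcm(m_i) when all pairwise compatibility conditions hold.
Pairwise compatibility: gcd(m_i, m_j) must divide a_i - a_j for every pair.
Merge one congruence at a time:
  Start: x ≡ 4 (mod 10).
  Combine with x ≡ 15 (mod 20): gcd(10, 20) = 10, and 15 - 4 = 11 is NOT divisible by 10.
    ⇒ system is inconsistent (no integer solution).

No solution (the system is inconsistent).


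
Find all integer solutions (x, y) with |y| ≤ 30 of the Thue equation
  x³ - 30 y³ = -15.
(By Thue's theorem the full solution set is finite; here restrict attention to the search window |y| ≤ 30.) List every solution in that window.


The equation is x³ - 30y³ = -15. For fixed y, x³ = 30·y³ − 15, so a solution requires the RHS to be a perfect cube.
Strategy: iterate y from -30 to 30, compute RHS = 30·y³ − 15, and check whether it is a (positive or negative) perfect cube.
Check small values of y:
  y = 0: RHS = -15 is not a perfect cube.
  y = 1: RHS = 15 is not a perfect cube.
  y = -1: RHS = -45 is not a perfect cube.
  y = 2: RHS = 225 is not a perfect cube.
  y = -2: RHS = -255 is not a perfect cube.
  y = 3: RHS = 795 is not a perfect cube.
  y = -3: RHS = -825 is not a perfect cube.
Continuing the search up to |y| = 30 finds no solutions either.
No (x, y) in the scanned range satisfies the equation.

No integer solutions with |y| ≤ 30.


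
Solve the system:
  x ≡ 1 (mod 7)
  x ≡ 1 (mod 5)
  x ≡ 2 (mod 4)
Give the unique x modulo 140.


Moduli 7, 5, 4 are pairwise coprime; by CRT there is a unique solution modulo M = 7 · 5 · 4 = 140.
Solve pairwise, accumulating the modulus:
  Start with x ≡ 1 (mod 7).
  Combine with x ≡ 1 (mod 5): since gcd(7, 5) = 1, we get a unique residue mod 35.
    Write x = 1 + 7·t and substitute into x ≡ 1 (mod 5): 7·t ≡ 1 − 1 = 0 (mod 5).
    Reduce coefficients mod 5: 2·t ≡ 0 (mod 5).
    The inverse of 2 mod 5 is 3 (since 2·3 = 6 = 1·5 + 1), so t ≡ 3·0 = 0 ≡ 0 (mod 5).
    Then x = 1 + 7·0 = 1, valid modulo lcm(7, 5) = 35: x ≡ 1 (mod 35).
  Combine with x ≡ 2 (mod 4): since gcd(35, 4) = 1, we get a unique residue mod 140.
    Write x = 1 + 35·t and substitute into x ≡ 2 (mod 4): 35·t ≡ 2 − 1 = 1 (mod 4).
    Reduce coefficients mod 4: 3·t ≡ 1 (mod 4).
    The inverse of 3 mod 4 is 3 (since 3·3 = 9 = 2·4 + 1), so t ≡ 3·1 = 3 ≡ 3 (mod 4).
    Then x = 1 + 35·3 = 106, valid modulo lcm(35, 4) = 140: x ≡ 106 (mod 140).
Verify: 106 mod 7 = 1 ✓, 106 mod 5 = 1 ✓, 106 mod 4 = 2 ✓.

x ≡ 106 (mod 140).


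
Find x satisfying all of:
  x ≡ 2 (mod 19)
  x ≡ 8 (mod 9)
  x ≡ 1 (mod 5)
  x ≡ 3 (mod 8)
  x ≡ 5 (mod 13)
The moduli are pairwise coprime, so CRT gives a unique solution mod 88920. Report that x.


Product of moduli M = 19 · 9 · 5 · 8 · 13 = 88920.
Merge one congruence at a time:
  Start: x ≡ 2 (mod 19).
  Combine with x ≡ 8 (mod 9); new modulus lcm = 171.
    Write x = 2 + 19·t and substitute into x ≡ 8 (mod 9): 19·t ≡ 8 − 2 = 6 (mod 9).
    Reduce coefficients mod 9: 1·t ≡ 6 (mod 9).
    So t ≡ 6 (mod 9).
    Then x = 2 + 19·6 = 116, valid modulo lcm(19, 9) = 171: x ≡ 116 (mod 171).
  Combine with x ≡ 1 (mod 5); new modulus lcm = 855.
    Write x = 116 + 171·t and substitute into x ≡ 1 (mod 5): 171·t ≡ 1 − 116 = -115 (mod 5).
    Reduce coefficients mod 5: 1·t ≡ 0 (mod 5).
    So t ≡ 0 (mod 5).
    Then x = 116 + 171·0 = 116, valid modulo lcm(171, 5) = 855: x ≡ 116 (mod 855).
  Combine with x ≡ 3 (mod 8); new modulus lcm = 6840.
    Write x = 116 + 855·t and substitute into x ≡ 3 (mod 8): 855·t ≡ 3 − 116 = -113 (mod 8).
    Reduce coefficients mod 8: 7·t ≡ 7 (mod 8).
    The inverse of 7 mod 8 is 7 (since 7·7 = 49 = 6·8 + 1), so t ≡ 7·7 = 49 ≡ 1 (mod 8).
    Then x = 116 + 855·1 = 971, valid modulo lcm(855, 8) = 6840: x ≡ 971 (mod 6840).
  Combine with x ≡ 5 (mod 13); new modulus lcm = 88920.
    Write x = 971 + 6840·t and substitute into x ≡ 5 (mod 13): 6840·t ≡ 5 − 971 = -966 (mod 13).
    Reduce coefficients mod 13: 2·t ≡ 9 (mod 13).
    The inverse of 2 mod 13 is 7 (since 2·7 = 14 = 1·13 + 1), so t ≡ 7·9 = 63 ≡ 11 (mod 13).
    Then x = 971 + 6840·11 = 76211, valid modulo lcm(6840, 13) = 88920: x ≡ 76211 (mod 88920).
Verify against each original: 76211 mod 19 = 2, 76211 mod 9 = 8, 76211 mod 5 = 1, 76211 mod 8 = 3, 76211 mod 13 = 5.

x ≡ 76211 (mod 88920).


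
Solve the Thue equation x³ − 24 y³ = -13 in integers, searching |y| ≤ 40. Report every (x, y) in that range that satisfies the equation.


The equation is x³ - 24y³ = -13. For fixed y, x³ = 24·y³ − 13, so a solution requires the RHS to be a perfect cube.
Strategy: iterate y from -40 to 40, compute RHS = 24·y³ − 13, and check whether it is a (positive or negative) perfect cube.
Check small values of y:
  y = 0: RHS = -13 is not a perfect cube.
  y = 1: RHS = 11 is not a perfect cube.
  y = -1: RHS = -37 is not a perfect cube.
  y = 2: RHS = 179 is not a perfect cube.
  y = -2: RHS = -205 is not a perfect cube.
  y = 3: RHS = 635 is not a perfect cube.
  y = -3: RHS = -661 is not a perfect cube.
Continuing the search up to |y| = 40 finds no solutions either.
No (x, y) in the scanned range satisfies the equation.

No integer solutions with |y| ≤ 40.


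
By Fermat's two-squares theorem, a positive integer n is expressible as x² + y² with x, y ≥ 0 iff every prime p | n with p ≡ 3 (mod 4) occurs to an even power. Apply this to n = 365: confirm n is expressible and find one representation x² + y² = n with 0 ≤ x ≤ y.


Step 1: Factor n = 365 = 5 · 73.
Step 2: Check the mod-4 condition on each prime factor: 5 ≡ 1 (mod 4), exponent 1; 73 ≡ 1 (mod 4), exponent 1.
All primes ≡ 3 (mod 4) appear to even exponent (or don't appear), so by the two-squares theorem n IS expressible as a sum of two squares.
Step 3: Build a representation. Here n = 5 · 73 is a product of primes ≡ 1 (mod 4). Each prime p ≡ 1 (mod 4) is itself a sum of two squares; find a² by testing p − a² for a perfect square:
  5: 5 − 1² = 4 = 2² ⇒ 5 = 1² + 2².
  73: 73 − 1² = 72, 73 − 2² = 69, 73 − 3² = 64 = 8² ⇒ 73 = 3² + 8².
  Combine using the Brahmagupta–Fibonacci identity (a² + b²)(c² + d²) = (ac − bd)² + (ad + bc)² = (ac + bd)² + (ad − bc)²:
  5 · 73 = 365: from (1² + 2²)(3² + 8²), take (1·3 − 2·8, 1·8 + 2·3) = (3 − 16, 8 + 6) = (-13, 14); dropping signs (only squares matter) gives (13, 14); check 13² + 14² = 169 + 196 = 365 ✓.
Step 4: Order so x ≤ y and verify: 13² + 14² = 169 + 196 = 365 = n. ✓

n = 365 = 13² + 14² (one valid representation with x ≤ y).


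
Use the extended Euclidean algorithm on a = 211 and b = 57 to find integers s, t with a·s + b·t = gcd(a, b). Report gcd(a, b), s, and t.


Euclidean algorithm on (211, 57) — divide until remainder is 0:
  211 = 3 · 57 + 40
  57 = 1 · 40 + 17
  40 = 2 · 17 + 6
  17 = 2 · 6 + 5
  6 = 1 · 5 + 1
  5 = 5 · 1 + 0
gcd(211, 57) = 1.
Track Bezout coefficients alongside the remainders: start with r₀ = 211 = a·1 + b·0 (s = 1, t = 0) and r₁ = 57 = a·0 + b·1 (s = 0, t = 1); each new remainder r_{k+1} = r_{k-1} − q_k·r_k inherits s_{k+1} = s_{k-1} − q_k·s_k, t_{k+1} = t_{k-1} − q_k·t_k, so r_k = a·s_k + b·t_k at every step:
  q = 3: r = 40, s = 1 − 3·0 = 1, t = 0 − 3·1 = -3  (check: 211·1 + 57·(-3) = 40)
  q = 1: r = 17, s = 0 − 1·1 = -1, t = 1 − 1·(-3) = 4  (check: 211·(-1) + 57·4 = 17)
  q = 2: r = 6, s = 1 − 2·(-1) = 3, t = -3 − 2·4 = -11  (check: 211·3 + 57·(-11) = 6)
  q = 2: r = 5, s = -1 − 2·3 = -7, t = 4 − 2·(-11) = 26  (check: 211·(-7) + 57·26 = 5)
  q = 1: r = 1, s = 3 − 1·(-7) = 10, t = -11 − 1·26 = -37  (check: 211·10 + 57·(-37) = 1)
The row with r = 1 (the gcd) gives the Bezout coefficients s = 10, t = -37.
Result: 211 · (10) + 57 · (-37) = 1.

gcd(211, 57) = 1; s = 10, t = -37 (check: 211·10 + 57·(-37) = 1).


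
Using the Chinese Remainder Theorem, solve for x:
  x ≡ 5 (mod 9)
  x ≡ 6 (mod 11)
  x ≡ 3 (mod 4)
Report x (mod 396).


Moduli 9, 11, 4 are pairwise coprime; by CRT there is a unique solution modulo M = 9 · 11 · 4 = 396.
Solve pairwise, accumulating the modulus:
  Start with x ≡ 5 (mod 9).
  Combine with x ≡ 6 (mod 11): since gcd(9, 11) = 1, we get a unique residue mod 99.
    Write x = 5 + 9·t and substitute into x ≡ 6 (mod 11): 9·t ≡ 6 − 5 = 1 (mod 11).
    The inverse of 9 mod 11 is 5 (since 9·5 = 45 = 4·11 + 1), so t ≡ 5·1 = 5 ≡ 5 (mod 11).
    Then x = 5 + 9·5 = 50, valid modulo lcm(9, 11) = 99: x ≡ 50 (mod 99).
  Combine with x ≡ 3 (mod 4): since gcd(99, 4) = 1, we get a unique residue mod 396.
    Write x = 50 + 99·t and substitute into x ≡ 3 (mod 4): 99·t ≡ 3 − 50 = -47 (mod 4).
    Reduce coefficients mod 4: 3·t ≡ 1 (mod 4).
    The inverse of 3 mod 4 is 3 (since 3·3 = 9 = 2·4 + 1), so t ≡ 3·1 = 3 ≡ 3 (mod 4).
    Then x = 50 + 99·3 = 347, valid modulo lcm(99, 4) = 396: x ≡ 347 (mod 396).
Verify: 347 mod 9 = 5 ✓, 347 mod 11 = 6 ✓, 347 mod 4 = 3 ✓.

x ≡ 347 (mod 396).


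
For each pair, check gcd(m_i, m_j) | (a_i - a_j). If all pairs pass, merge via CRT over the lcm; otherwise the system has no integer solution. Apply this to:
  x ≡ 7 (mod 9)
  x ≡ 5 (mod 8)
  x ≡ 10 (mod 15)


Moduli 9, 8, 15 are not pairwise coprime, so CRT works modulo lcm(m_i) when all pairwise compatibility conditions hold.
Pairwise compatibility: gcd(m_i, m_j) must divide a_i - a_j for every pair.
Merge one congruence at a time:
  Start: x ≡ 7 (mod 9).
  Combine with x ≡ 5 (mod 8): gcd(9, 8) = 1; 5 - 7 = -2, which IS divisible by 1, so compatible.
    Write x = 7 + 9·t and substitute into x ≡ 5 (mod 8): 9·t ≡ 5 − 7 = -2 (mod 8).
    Reduce coefficients mod 8: 1·t ≡ 6 (mod 8).
    So t ≡ 6 (mod 8).
    Then x = 7 + 9·6 = 61, valid modulo lcm(9, 8) = 72: x ≡ 61 (mod 72).
  Combine with x ≡ 10 (mod 15): gcd(72, 15) = 3; 10 - 61 = -51, which IS divisible by 3, so compatible.
    Write x = 61 + 72·t and substitute into x ≡ 10 (mod 15): 72·t ≡ 10 − 61 = -51 (mod 15).
    Divide the congruence (and modulus) by g = 3: 24·t ≡ -17 (mod 5).
    Reduce coefficients mod 5: 4·t ≡ 3 (mod 5).
    The inverse of 4 mod 5 is 4 (since 4·4 = 16 = 3·5 + 1), so t ≡ 4·3 = 12 ≡ 2 (mod 5).
    Then x = 61 + 72·2 = 205, valid modulo lcm(72, 15) = 360: x ≡ 205 (mod 360).
Verify: 205 mod 9 = 7, 205 mod 8 = 5, 205 mod 15 = 10.

x ≡ 205 (mod 360).


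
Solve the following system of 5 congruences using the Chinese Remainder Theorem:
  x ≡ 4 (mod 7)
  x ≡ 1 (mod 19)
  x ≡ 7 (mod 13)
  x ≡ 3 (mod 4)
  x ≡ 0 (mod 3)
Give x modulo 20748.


Product of moduli M = 7 · 19 · 13 · 4 · 3 = 20748.
Merge one congruence at a time:
  Start: x ≡ 4 (mod 7).
  Combine with x ≡ 1 (mod 19); new modulus lcm = 133.
    Write x = 4 + 7·t and substitute into x ≡ 1 (mod 19): 7·t ≡ 1 − 4 = -3 (mod 19).
    Reduce coefficients mod 19: 7·t ≡ 16 (mod 19).
    The inverse of 7 mod 19 is 11 (since 7·11 = 77 = 4·19 + 1), so t ≡ 11·16 = 176 ≡ 5 (mod 19).
    Then x = 4 + 7·5 = 39, valid modulo lcm(7, 19) = 133: x ≡ 39 (mod 133).
  Combine with x ≡ 7 (mod 13); new modulus lcm = 1729.
    Write x = 39 + 133·t and substitute into x ≡ 7 (mod 13): 133·t ≡ 7 − 39 = -32 (mod 13).
    Reduce coefficients mod 13: 3·t ≡ 7 (mod 13).
    The inverse of 3 mod 13 is 9 (since 3·9 = 27 = 2·13 + 1), so t ≡ 9·7 = 63 ≡ 11 (mod 13).
    Then x = 39 + 133·11 = 1502, valid modulo lcm(133, 13) = 1729: x ≡ 1502 (mod 1729).
  Combine with x ≡ 3 (mod 4); new modulus lcm = 6916.
    Write x = 1502 + 1729·t and substitute into x ≡ 3 (mod 4): 1729·t ≡ 3 − 1502 = -1499 (mod 4).
    Reduce coefficients mod 4: 1·t ≡ 1 (mod 4).
    So t ≡ 1 (mod 4).
    Then x = 1502 + 1729·1 = 3231, valid modulo lcm(1729, 4) = 6916: x ≡ 3231 (mod 6916).
  Combine with x ≡ 0 (mod 3); new modulus lcm = 20748.
    Write x = 3231 + 6916·t and substitute into x ≡ 0 (mod 3): 6916·t ≡ 0 − 3231 = -3231 (mod 3).
    Reduce coefficients mod 3: 1·t ≡ 0 (mod 3).
    So t ≡ 0 (mod 3).
    Then x = 3231 + 6916·0 = 3231, valid modulo lcm(6916, 3) = 20748: x ≡ 3231 (mod 20748).
Verify against each original: 3231 mod 7 = 4, 3231 mod 19 = 1, 3231 mod 13 = 7, 3231 mod 4 = 3, 3231 mod 3 = 0.

x ≡ 3231 (mod 20748).


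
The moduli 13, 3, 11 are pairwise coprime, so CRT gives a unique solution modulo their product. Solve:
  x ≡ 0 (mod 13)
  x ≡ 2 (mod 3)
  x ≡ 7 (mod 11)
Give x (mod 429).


Moduli 13, 3, 11 are pairwise coprime; by CRT there is a unique solution modulo M = 13 · 3 · 11 = 429.
Solve pairwise, accumulating the modulus:
  Start with x ≡ 0 (mod 13).
  Combine with x ≡ 2 (mod 3): since gcd(13, 3) = 1, we get a unique residue mod 39.
    Write x = 0 + 13·t and substitute into x ≡ 2 (mod 3): 13·t ≡ 2 − 0 = 2 (mod 3).
    Reduce coefficients mod 3: 1·t ≡ 2 (mod 3).
    So t ≡ 2 (mod 3).
    Then x = 0 + 13·2 = 26, valid modulo lcm(13, 3) = 39: x ≡ 26 (mod 39).
  Combine with x ≡ 7 (mod 11): since gcd(39, 11) = 1, we get a unique residue mod 429.
    Write x = 26 + 39·t and substitute into x ≡ 7 (mod 11): 39·t ≡ 7 − 26 = -19 (mod 11).
    Reduce coefficients mod 11: 6·t ≡ 3 (mod 11).
    The inverse of 6 mod 11 is 2 (since 6·2 = 12 = 1·11 + 1), so t ≡ 2·3 = 6 ≡ 6 (mod 11).
    Then x = 26 + 39·6 = 260, valid modulo lcm(39, 11) = 429: x ≡ 260 (mod 429).
Verify: 260 mod 13 = 0 ✓, 260 mod 3 = 2 ✓, 260 mod 11 = 7 ✓.

x ≡ 260 (mod 429).


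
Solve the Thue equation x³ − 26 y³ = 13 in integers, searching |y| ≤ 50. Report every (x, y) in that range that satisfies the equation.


The equation is x³ - 26y³ = 13. For fixed y, x³ = 26·y³ + 13, so a solution requires the RHS to be a perfect cube.
Strategy: iterate y from -50 to 50, compute RHS = 26·y³ + 13, and check whether it is a (positive or negative) perfect cube.
Check small values of y:
  y = 0: RHS = 13 is not a perfect cube.
  y = 1: RHS = 39 is not a perfect cube.
  y = -1: RHS = -13 is not a perfect cube.
  y = 2: RHS = 221 is not a perfect cube.
  y = -2: RHS = -195 is not a perfect cube.
  y = 3: RHS = 715 is not a perfect cube.
  y = -3: RHS = -689 is not a perfect cube.
Continuing the search up to |y| = 50 finds no solutions either.
No (x, y) in the scanned range satisfies the equation.

No integer solutions with |y| ≤ 50.


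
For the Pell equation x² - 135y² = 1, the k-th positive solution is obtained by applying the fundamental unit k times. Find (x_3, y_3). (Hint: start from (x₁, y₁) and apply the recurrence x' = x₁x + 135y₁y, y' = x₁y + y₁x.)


Step 1: Find the fundamental solution (x₁, y₁) of x² - 135y² = 1.
  Expand √135 as a continued fraction. a₀ = ⌊√135⌋ = 11; iterate m_{k+1} = d_k·a_k − m_k, d_{k+1} = (135 − m_{k+1}²)/d_k, a_{k+1} = ⌊(a₀ + m_{k+1})/d_{k+1}⌋ (starting m₀ = 0, d₀ = 1), with convergents p_k = a_k·p_{k-1} + p_{k-2}, q_k = a_k·q_{k-1} + q_{k-2} (p₋₁ = 1, q₋₁ = 0):
  k = 0: a₀ = 11; p₀/q₀ = 11/1; p₀² − 135·q₀² = 121 − 135 = -14.
  k = 1: m = 11, d = 14, a = ⌊(11 + 11)/14⌋ = 1; p/q = (1·11 + 1)/(1·1 + 0) = 12/1; p² − 135·q² = 144 − 135 = 9.
  k = 2: m = 3, d = 9, a = ⌊(11 + 3)/9⌋ = 1; p/q = (1·12 + 11)/(1·1 + 1) = 23/2; p² − 135·q² = 529 − 540 = -11.
  k = 3: m = 6, d = 11, a = ⌊(11 + 6)/11⌋ = 1; p/q = (1·23 + 12)/(1·2 + 1) = 35/3; p² − 135·q² = 1225 − 1215 = 10.
  k = 4: m = 5, d = 10, a = ⌊(11 + 5)/10⌋ = 1; p/q = (1·35 + 23)/(1·3 + 2) = 58/5; p² − 135·q² = 3364 − 3375 = -11.
  k = 5: m = 5, d = 11, a = ⌊(11 + 5)/11⌋ = 1; p/q = (1·58 + 35)/(1·5 + 3) = 93/8; p² − 135·q² = 8649 − 8640 = 9.
  k = 6: m = 6, d = 9, a = ⌊(11 + 6)/9⌋ = 1; p/q = (1·93 + 58)/(1·8 + 5) = 151/13; p² − 135·q² = 22801 − 22815 = -14.
  k = 7: m = 3, d = 14, a = ⌊(11 + 3)/14⌋ = 1; p/q = (1·151 + 93)/(1·13 + 8) = 244/21; p² − 135·q² = 59536 − 59535 = 1.
  The first convergent with p² − 135·q² = 1 gives the fundamental solution (x₁, y₁) = (244, 21).
Step 2: Apply the recurrence (x_{n+1}, y_{n+1}) = (x₁x_n + 135y₁y_n, x₁y_n + y₁x_n) repeatedly.
  From (x_1, y_1) = (244, 21): x_2 = 244·244 + 135·21·21 = 119071; y_2 = 244·21 + 21·244 = 10248.
  From (x_2, y_2) = (119071, 10248): x_3 = 244·119071 + 135·21·10248 = 58106404; y_3 = 244·10248 + 21·119071 = 5001003.
Step 3: Verify x_3² - 135·y_3² = 3376354185811216 - 3376354185811215 = 1 (should be 1). ✓

(x_1, y_1) = (244, 21); (x_3, y_3) = (58106404, 5001003).


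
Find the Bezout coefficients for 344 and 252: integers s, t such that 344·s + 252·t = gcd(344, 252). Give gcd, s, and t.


Euclidean algorithm on (344, 252) — divide until remainder is 0:
  344 = 1 · 252 + 92
  252 = 2 · 92 + 68
  92 = 1 · 68 + 24
  68 = 2 · 24 + 20
  24 = 1 · 20 + 4
  20 = 5 · 4 + 0
gcd(344, 252) = 4.
Track Bezout coefficients alongside the remainders: start with r₀ = 344 = a·1 + b·0 (s = 1, t = 0) and r₁ = 252 = a·0 + b·1 (s = 0, t = 1); each new remainder r_{k+1} = r_{k-1} − q_k·r_k inherits s_{k+1} = s_{k-1} − q_k·s_k, t_{k+1} = t_{k-1} − q_k·t_k, so r_k = a·s_k + b·t_k at every step:
  q = 1: r = 92, s = 1 − 1·0 = 1, t = 0 − 1·1 = -1  (check: 344·1 + 252·(-1) = 92)
  q = 2: r = 68, s = 0 − 2·1 = -2, t = 1 − 2·(-1) = 3  (check: 344·(-2) + 252·3 = 68)
  q = 1: r = 24, s = 1 − 1·(-2) = 3, t = -1 − 1·3 = -4  (check: 344·3 + 252·(-4) = 24)
  q = 2: r = 20, s = -2 − 2·3 = -8, t = 3 − 2·(-4) = 11  (check: 344·(-8) + 252·11 = 20)
  q = 1: r = 4, s = 3 − 1·(-8) = 11, t = -4 − 1·11 = -15  (check: 344·11 + 252·(-15) = 4)
The row with r = 4 (the gcd) gives the Bezout coefficients s = 11, t = -15.
Result: 344 · (11) + 252 · (-15) = 4.

gcd(344, 252) = 4; s = 11, t = -15 (check: 344·11 + 252·(-15) = 4).


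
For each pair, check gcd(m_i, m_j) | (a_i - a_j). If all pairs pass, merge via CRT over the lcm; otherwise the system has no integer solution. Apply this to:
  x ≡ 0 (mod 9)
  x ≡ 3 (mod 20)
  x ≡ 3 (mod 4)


Moduli 9, 20, 4 are not pairwise coprime, so CRT works modulo lcm(m_i) when all pairwise compatibility conditions hold.
Pairwise compatibility: gcd(m_i, m_j) must divide a_i - a_j for every pair.
Merge one congruence at a time:
  Start: x ≡ 0 (mod 9).
  Combine with x ≡ 3 (mod 20): gcd(9, 20) = 1; 3 - 0 = 3, which IS divisible by 1, so compatible.
    Write x = 0 + 9·t and substitute into x ≡ 3 (mod 20): 9·t ≡ 3 − 0 = 3 (mod 20).
    The inverse of 9 mod 20 is 9 (since 9·9 = 81 = 4·20 + 1), so t ≡ 9·3 = 27 ≡ 7 (mod 20).
    Then x = 0 + 9·7 = 63, valid modulo lcm(9, 20) = 180: x ≡ 63 (mod 180).
  Combine with x ≡ 3 (mod 4): gcd(180, 4) = 4; 3 - 63 = -60, which IS divisible by 4, so compatible.
    Write x = 63 + 180·t and substitute into x ≡ 3 (mod 4): 180·t ≡ 3 − 63 = -60 (mod 4).
    Divide the congruence (and modulus) by g = 4: 45·t ≡ -15 (mod 1).
    Modulo 1 every t works; take t = 0.
    Then x = 63 + 180·0 = 63, valid modulo lcm(180, 4) = 180: x ≡ 63 (mod 180).
Verify: 63 mod 9 = 0, 63 mod 20 = 3, 63 mod 4 = 3.

x ≡ 63 (mod 180).


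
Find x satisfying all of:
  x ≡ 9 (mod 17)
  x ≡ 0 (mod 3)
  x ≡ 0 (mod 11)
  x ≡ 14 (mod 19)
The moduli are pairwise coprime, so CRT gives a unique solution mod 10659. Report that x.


Product of moduli M = 17 · 3 · 11 · 19 = 10659.
Merge one congruence at a time:
  Start: x ≡ 9 (mod 17).
  Combine with x ≡ 0 (mod 3); new modulus lcm = 51.
    Write x = 9 + 17·t and substitute into x ≡ 0 (mod 3): 17·t ≡ 0 − 9 = -9 (mod 3).
    Reduce coefficients mod 3: 2·t ≡ 0 (mod 3).
    The inverse of 2 mod 3 is 2 (since 2·2 = 4 = 1·3 + 1), so t ≡ 2·0 = 0 ≡ 0 (mod 3).
    Then x = 9 + 17·0 = 9, valid modulo lcm(17, 3) = 51: x ≡ 9 (mod 51).
  Combine with x ≡ 0 (mod 11); new modulus lcm = 561.
    Write x = 9 + 51·t and substitute into x ≡ 0 (mod 11): 51·t ≡ 0 − 9 = -9 (mod 11).
    Reduce coefficients mod 11: 7·t ≡ 2 (mod 11).
    The inverse of 7 mod 11 is 8 (since 7·8 = 56 = 5·11 + 1), so t ≡ 8·2 = 16 ≡ 5 (mod 11).
    Then x = 9 + 51·5 = 264, valid modulo lcm(51, 11) = 561: x ≡ 264 (mod 561).
  Combine with x ≡ 14 (mod 19); new modulus lcm = 10659.
    Write x = 264 + 561·t and substitute into x ≡ 14 (mod 19): 561·t ≡ 14 − 264 = -250 (mod 19).
    Reduce coefficients mod 19: 10·t ≡ 16 (mod 19).
    The inverse of 10 mod 19 is 2 (since 10·2 = 20 = 1·19 + 1), so t ≡ 2·16 = 32 ≡ 13 (mod 19).
    Then x = 264 + 561·13 = 7557, valid modulo lcm(561, 19) = 10659: x ≡ 7557 (mod 10659).
Verify against each original: 7557 mod 17 = 9, 7557 mod 3 = 0, 7557 mod 11 = 0, 7557 mod 19 = 14.

x ≡ 7557 (mod 10659).


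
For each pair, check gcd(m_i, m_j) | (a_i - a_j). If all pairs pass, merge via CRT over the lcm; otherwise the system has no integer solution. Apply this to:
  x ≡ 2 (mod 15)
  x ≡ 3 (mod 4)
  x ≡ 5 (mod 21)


Moduli 15, 4, 21 are not pairwise coprime, so CRT works modulo lcm(m_i) when all pairwise compatibility conditions hold.
Pairwise compatibility: gcd(m_i, m_j) must divide a_i - a_j for every pair.
Merge one congruence at a time:
  Start: x ≡ 2 (mod 15).
  Combine with x ≡ 3 (mod 4): gcd(15, 4) = 1; 3 - 2 = 1, which IS divisible by 1, so compatible.
    Write x = 2 + 15·t and substitute into x ≡ 3 (mod 4): 15·t ≡ 3 − 2 = 1 (mod 4).
    Reduce coefficients mod 4: 3·t ≡ 1 (mod 4).
    The inverse of 3 mod 4 is 3 (since 3·3 = 9 = 2·4 + 1), so t ≡ 3·1 = 3 ≡ 3 (mod 4).
    Then x = 2 + 15·3 = 47, valid modulo lcm(15, 4) = 60: x ≡ 47 (mod 60).
  Combine with x ≡ 5 (mod 21): gcd(60, 21) = 3; 5 - 47 = -42, which IS divisible by 3, so compatible.
    Write x = 47 + 60·t and substitute into x ≡ 5 (mod 21): 60·t ≡ 5 − 47 = -42 (mod 21).
    Divide the congruence (and modulus) by g = 3: 20·t ≡ -14 (mod 7).
    Reduce coefficients mod 7: 6·t ≡ 0 (mod 7).
    The inverse of 6 mod 7 is 6 (since 6·6 = 36 = 5·7 + 1), so t ≡ 6·0 = 0 ≡ 0 (mod 7).
    Then x = 47 + 60·0 = 47, valid modulo lcm(60, 21) = 420: x ≡ 47 (mod 420).
Verify: 47 mod 15 = 2, 47 mod 4 = 3, 47 mod 21 = 5.

x ≡ 47 (mod 420).


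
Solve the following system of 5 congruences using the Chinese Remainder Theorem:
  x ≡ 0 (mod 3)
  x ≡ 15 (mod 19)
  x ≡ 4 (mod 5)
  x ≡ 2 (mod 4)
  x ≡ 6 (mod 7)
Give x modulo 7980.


Product of moduli M = 3 · 19 · 5 · 4 · 7 = 7980.
Merge one congruence at a time:
  Start: x ≡ 0 (mod 3).
  Combine with x ≡ 15 (mod 19); new modulus lcm = 57.
    Write x = 0 + 3·t and substitute into x ≡ 15 (mod 19): 3·t ≡ 15 − 0 = 15 (mod 19).
    The inverse of 3 mod 19 is 13 (since 3·13 = 39 = 2·19 + 1), so t ≡ 13·15 = 195 ≡ 5 (mod 19).
    Then x = 0 + 3·5 = 15, valid modulo lcm(3, 19) = 57: x ≡ 15 (mod 57).
  Combine with x ≡ 4 (mod 5); new modulus lcm = 285.
    Write x = 15 + 57·t and substitute into x ≡ 4 (mod 5): 57·t ≡ 4 − 15 = -11 (mod 5).
    Reduce coefficients mod 5: 2·t ≡ 4 (mod 5).
    The inverse of 2 mod 5 is 3 (since 2·3 = 6 = 1·5 + 1), so t ≡ 3·4 = 12 ≡ 2 (mod 5).
    Then x = 15 + 57·2 = 129, valid modulo lcm(57, 5) = 285: x ≡ 129 (mod 285).
  Combine with x ≡ 2 (mod 4); new modulus lcm = 1140.
    Write x = 129 + 285·t and substitute into x ≡ 2 (mod 4): 285·t ≡ 2 − 129 = -127 (mod 4).
    Reduce coefficients mod 4: 1·t ≡ 1 (mod 4).
    So t ≡ 1 (mod 4).
    Then x = 129 + 285·1 = 414, valid modulo lcm(285, 4) = 1140: x ≡ 414 (mod 1140).
  Combine with x ≡ 6 (mod 7); new modulus lcm = 7980.
    Write x = 414 + 1140·t and substitute into x ≡ 6 (mod 7): 1140·t ≡ 6 − 414 = -408 (mod 7).
    Reduce coefficients mod 7: 6·t ≡ 5 (mod 7).
    The inverse of 6 mod 7 is 6 (since 6·6 = 36 = 5·7 + 1), so t ≡ 6·5 = 30 ≡ 2 (mod 7).
    Then x = 414 + 1140·2 = 2694, valid modulo lcm(1140, 7) = 7980: x ≡ 2694 (mod 7980).
Verify against each original: 2694 mod 3 = 0, 2694 mod 19 = 15, 2694 mod 5 = 4, 2694 mod 4 = 2, 2694 mod 7 = 6.

x ≡ 2694 (mod 7980).


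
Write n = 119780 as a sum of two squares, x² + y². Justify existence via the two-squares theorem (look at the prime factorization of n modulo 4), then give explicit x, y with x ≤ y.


Step 1: Factor n = 119780 = 2^2 · 5 · 53 · 113.
Step 2: Check the mod-4 condition on each prime factor: 2 = 2 (special); 5 ≡ 1 (mod 4), exponent 1; 53 ≡ 1 (mod 4), exponent 1; 113 ≡ 1 (mod 4), exponent 1.
All primes ≡ 3 (mod 4) appear to even exponent (or don't appear), so by the two-squares theorem n IS expressible as a sum of two squares.
Step 3: Build a representation. Group n = k² · m with k = 2 and m = 5 · 53 · 113 = 29945 (a product of primes ≡ 1 (mod 4)); a representation of m scales to one of n via (k·x)² + (k·y)² = k²(x² + y²). Each prime p ≡ 1 (mod 4) is itself a sum of two squares; find a² by testing p − a² for a perfect square:
  5: 5 − 1² = 4 = 2² ⇒ 5 = 1² + 2².
  53: 53 − 1² = 52, 53 − 2² = 49 = 7² ⇒ 53 = 2² + 7².
  113: 113 − 1² = 112, 113 − 2² = 109, 113 − 3² = 104, 113 − 4² = 97, 113 − 5² = 88, 113 − 6² = 77, 113 − 7² = 64 = 8² ⇒ 113 = 7² + 8².
  Combine using the Brahmagupta–Fibonacci identity (a² + b²)(c² + d²) = (ac − bd)² + (ad + bc)² = (ac + bd)² + (ad − bc)²:
  5 · 53 = 265: from (1² + 2²)(2² + 7²), take (1·2 − 2·7, 1·7 + 2·2) = (2 − 14, 7 + 4) = (-12, 11); dropping signs (only squares matter) gives (12, 11); check 12² + 11² = 144 + 121 = 265 ✓.
  265 · 113 = 29945: from (12² + 11²)(7² + 8²), take (12·7 − 11·8, 12·8 + 11·7) = (84 − 88, 96 + 77) = (-4, 173); dropping signs (only squares matter) gives (4, 173); check 4² + 173² = 16 + 29929 = 29945 ✓.
  Scale by k = 2: (2·4, 2·173) = (8, 346).
Step 4: Order so x ≤ y and verify: 8² + 346² = 64 + 119716 = 119780 = n. ✓

n = 119780 = 8² + 346² (one valid representation with x ≤ y).


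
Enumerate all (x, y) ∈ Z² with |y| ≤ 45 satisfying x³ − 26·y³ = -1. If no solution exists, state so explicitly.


The equation is x³ - 26y³ = -1. For fixed y, x³ = 26·y³ − 1, so a solution requires the RHS to be a perfect cube.
Strategy: iterate y from -45 to 45, compute RHS = 26·y³ − 1, and check whether it is a (positive or negative) perfect cube.
Check small values of y:
  y = 0: RHS = -1 = (-1)³ ⇒ x = -1 works.
  y = 1: RHS = 25 is not a perfect cube.
  y = -1: RHS = -27 = (-3)³ ⇒ x = -3 works.
  y = 2: RHS = 207 is not a perfect cube.
  y = -2: RHS = -209 is not a perfect cube.
  y = 3: RHS = 701 is not a perfect cube.
  y = -3: RHS = -703 is not a perfect cube.
Continuing the search up to |y| = 45 finds no further solutions beyond those listed.
Collected solutions: (-1, 0), (-3, -1).

Solutions (with |y| ≤ 45): (-1, 0), (-3, -1).


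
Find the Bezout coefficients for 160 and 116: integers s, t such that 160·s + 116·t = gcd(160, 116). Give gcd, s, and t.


Euclidean algorithm on (160, 116) — divide until remainder is 0:
  160 = 1 · 116 + 44
  116 = 2 · 44 + 28
  44 = 1 · 28 + 16
  28 = 1 · 16 + 12
  16 = 1 · 12 + 4
  12 = 3 · 4 + 0
gcd(160, 116) = 4.
Track Bezout coefficients alongside the remainders: start with r₀ = 160 = a·1 + b·0 (s = 1, t = 0) and r₁ = 116 = a·0 + b·1 (s = 0, t = 1); each new remainder r_{k+1} = r_{k-1} − q_k·r_k inherits s_{k+1} = s_{k-1} − q_k·s_k, t_{k+1} = t_{k-1} − q_k·t_k, so r_k = a·s_k + b·t_k at every step:
  q = 1: r = 44, s = 1 − 1·0 = 1, t = 0 − 1·1 = -1  (check: 160·1 + 116·(-1) = 44)
  q = 2: r = 28, s = 0 − 2·1 = -2, t = 1 − 2·(-1) = 3  (check: 160·(-2) + 116·3 = 28)
  q = 1: r = 16, s = 1 − 1·(-2) = 3, t = -1 − 1·3 = -4  (check: 160·3 + 116·(-4) = 16)
  q = 1: r = 12, s = -2 − 1·3 = -5, t = 3 − 1·(-4) = 7  (check: 160·(-5) + 116·7 = 12)
  q = 1: r = 4, s = 3 − 1·(-5) = 8, t = -4 − 1·7 = -11  (check: 160·8 + 116·(-11) = 4)
The row with r = 4 (the gcd) gives the Bezout coefficients s = 8, t = -11.
Result: 160 · (8) + 116 · (-11) = 4.

gcd(160, 116) = 4; s = 8, t = -11 (check: 160·8 + 116·(-11) = 4).


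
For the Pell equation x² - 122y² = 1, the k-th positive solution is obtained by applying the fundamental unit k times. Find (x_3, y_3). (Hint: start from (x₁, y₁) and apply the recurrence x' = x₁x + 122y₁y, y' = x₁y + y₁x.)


Step 1: Find the fundamental solution (x₁, y₁) of x² - 122y² = 1.
  Expand √122 as a continued fraction. a₀ = ⌊√122⌋ = 11; iterate m_{k+1} = d_k·a_k − m_k, d_{k+1} = (122 − m_{k+1}²)/d_k, a_{k+1} = ⌊(a₀ + m_{k+1})/d_{k+1}⌋ (starting m₀ = 0, d₀ = 1), with convergents p_k = a_k·p_{k-1} + p_{k-2}, q_k = a_k·q_{k-1} + q_{k-2} (p₋₁ = 1, q₋₁ = 0):
  k = 0: a₀ = 11; p₀/q₀ = 11/1; p₀² − 122·q₀² = 121 − 122 = -1.
  k = 1: m = 11, d = 1, a = ⌊(11 + 11)/1⌋ = 22; p/q = (22·11 + 1)/(22·1 + 0) = 243/22; p² − 122·q² = 59049 − 59048 = 1.
  The first convergent with p² − 122·q² = 1 gives the fundamental solution (x₁, y₁) = (243, 22).
Step 2: Apply the recurrence (x_{n+1}, y_{n+1}) = (x₁x_n + 122y₁y_n, x₁y_n + y₁x_n) repeatedly.
  From (x_1, y_1) = (243, 22): x_2 = 243·243 + 122·22·22 = 118097; y_2 = 243·22 + 22·243 = 10692.
  From (x_2, y_2) = (118097, 10692): x_3 = 243·118097 + 122·22·10692 = 57394899; y_3 = 243·10692 + 22·118097 = 5196290.
Step 3: Verify x_3² - 122·y_3² = 3294174431220201 - 3294174431220200 = 1 (should be 1). ✓

(x_1, y_1) = (243, 22); (x_3, y_3) = (57394899, 5196290).


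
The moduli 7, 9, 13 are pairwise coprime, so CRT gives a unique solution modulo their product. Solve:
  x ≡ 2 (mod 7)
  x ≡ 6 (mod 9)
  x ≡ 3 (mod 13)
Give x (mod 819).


Moduli 7, 9, 13 are pairwise coprime; by CRT there is a unique solution modulo M = 7 · 9 · 13 = 819.
Solve pairwise, accumulating the modulus:
  Start with x ≡ 2 (mod 7).
  Combine with x ≡ 6 (mod 9): since gcd(7, 9) = 1, we get a unique residue mod 63.
    Write x = 2 + 7·t and substitute into x ≡ 6 (mod 9): 7·t ≡ 6 − 2 = 4 (mod 9).
    The inverse of 7 mod 9 is 4 (since 7·4 = 28 = 3·9 + 1), so t ≡ 4·4 = 16 ≡ 7 (mod 9).
    Then x = 2 + 7·7 = 51, valid modulo lcm(7, 9) = 63: x ≡ 51 (mod 63).
  Combine with x ≡ 3 (mod 13): since gcd(63, 13) = 1, we get a unique residue mod 819.
    Write x = 51 + 63·t and substitute into x ≡ 3 (mod 13): 63·t ≡ 3 − 51 = -48 (mod 13).
    Reduce coefficients mod 13: 11·t ≡ 4 (mod 13).
    The inverse of 11 mod 13 is 6 (since 11·6 = 66 = 5·13 + 1), so t ≡ 6·4 = 24 ≡ 11 (mod 13).
    Then x = 51 + 63·11 = 744, valid modulo lcm(63, 13) = 819: x ≡ 744 (mod 819).
Verify: 744 mod 7 = 2 ✓, 744 mod 9 = 6 ✓, 744 mod 13 = 3 ✓.

x ≡ 744 (mod 819).
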